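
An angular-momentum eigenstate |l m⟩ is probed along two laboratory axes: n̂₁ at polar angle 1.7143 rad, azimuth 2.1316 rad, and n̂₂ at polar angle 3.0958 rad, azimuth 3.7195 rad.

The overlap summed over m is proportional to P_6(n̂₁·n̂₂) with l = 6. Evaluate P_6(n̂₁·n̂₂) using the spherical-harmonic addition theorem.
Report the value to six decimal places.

-0.187917

Term-by-term m-sum for l=6 (normalisation 4π/13 = 0.966644):
  [-6]  conj(Y_{6,-6})(Ω₁) = +0.442780+0.100517i ; Y_{6,-6}(Ω₂) = -0.000000+0.000000i ; Δ = -0.000000+0.000000i
  [-5]  conj(Y_{6,-5})(Ω₁) = +0.075273+0.214446i ; Y_{6,-5}(Ω₂) = -0.000000-0.000000i ; Δ = -0.000000-0.000000i
  [-4]  conj(Y_{6,-4})(Ω₁) = +0.165262-0.207564i ; Y_{6,-4}(Ω₂) = -0.000011-0.000012i ; Δ = -0.000004+0.000000i
  [-3]  conj(Y_{6,-3})(Ω₁) = +0.249062+0.027915i ; Y_{6,-3}(Ω₂) = -0.000081-0.000491i ; Δ = -0.000006-0.000125i
  [-2]  conj(Y_{6,-2})(Ω₁) = -0.089447-0.185554i ; Y_{6,-2}(Ω₂) = +0.004375-0.009930i ; Δ = -0.002234+0.000076i
  [-1]  conj(Y_{6,-1})(Ω₁) = +0.136469-0.217283i ; Y_{6,-1}(Ω₂) = +0.125050-0.081555i ; Δ = -0.000655-0.038301i
  [+0]  conj(Y_{6,0})(Ω₁) = -0.189582-0.000000i ; Y_{6,0}(Ω₂) = +0.994833+0.000000i ; Δ = -0.188602-0.000000i
  [+1]  conj(Y_{6,1})(Ω₁) = -0.136469-0.217283i ; Y_{6,1}(Ω₂) = -0.125050-0.081555i ; Δ = -0.000655+0.038301i
  [+2]  conj(Y_{6,2})(Ω₁) = -0.089447+0.185554i ; Y_{6,2}(Ω₂) = +0.004375+0.009930i ; Δ = -0.002234-0.000076i
  [+3]  conj(Y_{6,3})(Ω₁) = -0.249062+0.027915i ; Y_{6,3}(Ω₂) = +0.000081-0.000491i ; Δ = -0.000006+0.000125i
  [+4]  conj(Y_{6,4})(Ω₁) = +0.165262+0.207564i ; Y_{6,4}(Ω₂) = -0.000011+0.000012i ; Δ = -0.000004-0.000000i
  [+5]  conj(Y_{6,5})(Ω₁) = -0.075273+0.214446i ; Y_{6,5}(Ω₂) = +0.000000-0.000000i ; Δ = -0.000000+0.000000i
  [+6]  conj(Y_{6,6})(Ω₁) = +0.442780-0.100517i ; Y_{6,6}(Ω₂) = -0.000000-0.000000i ; Δ = -0.000000-0.000000i
Σ over m = -0.194402+0.000000i; ×(4π/13) → -0.187917+0.000000i. Real part: -0.187917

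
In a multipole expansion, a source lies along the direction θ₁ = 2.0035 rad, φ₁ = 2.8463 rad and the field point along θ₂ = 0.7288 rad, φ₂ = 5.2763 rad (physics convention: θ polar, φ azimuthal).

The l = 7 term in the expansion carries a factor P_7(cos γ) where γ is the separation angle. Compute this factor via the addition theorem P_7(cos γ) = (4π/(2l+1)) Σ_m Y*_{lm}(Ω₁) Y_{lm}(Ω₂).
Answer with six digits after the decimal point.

Term-by-term m-sum for l=7 (normalisation 4π/15 = 0.837758):
  [-7]  conj(Y_{7,-7})(Ω₁) = 0.12100 + 0.22347j ; Y_{7,-7}(Ω₂) = 0.02096 + 0.02012j ; Δ = -0.00196 + 0.00712j
  [-6]  conj(Y_{7,-6})(Ω₁) = 0.08767 + 0.43036j ; Y_{7,-6}(Ω₂) = 0.11823 - 0.02917j ; Δ = 0.02292 + 0.04832j
  [-5]  conj(Y_{7,-5})(Ω₁) = -0.02740 + 0.28965j ; Y_{7,-5}(Ω₂) = 0.09485 - 0.28427j ; Δ = 0.07974 + 0.03526j
  [-4]  conj(Y_{7,-4})(Ω₁) = 0.05670 - 0.13808j ; Y_{7,-4}(Ω₂) = -0.28843 - 0.35316j ; Δ = -0.06512 + 0.01980j
  [-3]  conj(Y_{7,-3})(Ω₁) = 0.21909 - 0.26822j ; Y_{7,-3}(Ω₂) = -0.34240 + 0.04161j ; Δ = -0.06385 + 0.10095j
  [-2]  conj(Y_{7,-2})(Ω₁) = -0.00357 + 0.00239j ; Y_{7,-2}(Ω₂) = 0.04283 - 0.09027j ; Δ = 0.00006 + 0.00042j
  [-1]  conj(Y_{7,-1})(Ω₁) = -0.31986 + 0.09730j ; Y_{7,-1}(Ω₂) = -0.20996 - 0.33200j ; Δ = 0.09946 + 0.08576j
  [+0]  conj(Y_{7,0})(Ω₁) = -0.03706 + 0.00000j ; Y_{7,0}(Ω₂) = -0.01948 + 0.00000j ; Δ = 0.00072 + 0.00000j
  [+1]  conj(Y_{7,1})(Ω₁) = 0.31986 + 0.09730j ; Y_{7,1}(Ω₂) = 0.20996 - 0.33200j ; Δ = 0.09946 - 0.08576j
  [+2]  conj(Y_{7,2})(Ω₁) = -0.00357 - 0.00239j ; Y_{7,2}(Ω₂) = 0.04283 + 0.09027j ; Δ = 0.00006 - 0.00042j
  [+3]  conj(Y_{7,3})(Ω₁) = -0.21909 - 0.26822j ; Y_{7,3}(Ω₂) = 0.34240 + 0.04161j ; Δ = -0.06385 - 0.10095j
  [+4]  conj(Y_{7,4})(Ω₁) = 0.05670 + 0.13808j ; Y_{7,4}(Ω₂) = -0.28843 + 0.35316j ; Δ = -0.06512 - 0.01980j
  [+5]  conj(Y_{7,5})(Ω₁) = 0.02740 + 0.28965j ; Y_{7,5}(Ω₂) = -0.09485 - 0.28427j ; Δ = 0.07974 - 0.03526j
  [+6]  conj(Y_{7,6})(Ω₁) = 0.08767 - 0.43036j ; Y_{7,6}(Ω₂) = 0.11823 + 0.02917j ; Δ = 0.02292 - 0.04832j
  [+7]  conj(Y_{7,7})(Ω₁) = -0.12100 + 0.22347j ; Y_{7,7}(Ω₂) = -0.02096 + 0.02012j ; Δ = -0.00196 - 0.00712j
Σ over m = 0.14321 + 0.00000j; ×(4π/15) → 0.11998 + 0.00000j. Real part: 0.119976

0.119976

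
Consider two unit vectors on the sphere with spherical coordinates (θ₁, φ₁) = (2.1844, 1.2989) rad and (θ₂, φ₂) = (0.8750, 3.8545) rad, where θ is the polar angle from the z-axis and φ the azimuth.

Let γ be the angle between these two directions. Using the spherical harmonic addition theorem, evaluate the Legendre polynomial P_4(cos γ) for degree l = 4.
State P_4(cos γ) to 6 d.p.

Expand P_4 via completeness: Σ_{m} conj(Y_{4,m}) at Ω₁ times Y_{4,m} at Ω₂ —
  m=-4: +0.091868-0.175087i × -0.147176-0.043913i = -0.021210+0.021734i  (running Σ = -0.021210+0.021734i)
  m=-3: +0.286822+0.269952i × +0.195139+0.305839i = -0.026591+0.140399i  (running Σ = -0.047801+0.162134i)
  m=-2: -0.252769+0.152823i × +0.053418-0.365862i = +0.042410+0.100642i  (running Σ = -0.005391+0.262776i)
  m=-1: +0.040615+0.145679i × +0.021808-0.018855i = +0.003633+0.002411i  (running Σ = -0.001759+0.265187i)
  m=0: -0.327852-0.000000i × -0.361534+0.000000i = +0.118530+0.000000i  (running Σ = +0.116771+0.265187i)
  m=1: -0.040615+0.145679i × -0.021808-0.018855i = +0.003633-0.002411i  (running Σ = +0.120404+0.262776i)
  m=2: -0.252769-0.152823i × +0.053418+0.365862i = +0.042410-0.100642i  (running Σ = +0.162813+0.162134i)
  m=3: -0.286822+0.269952i × -0.195139+0.305839i = -0.026591-0.140399i  (running Σ = +0.136222+0.021734i)
  m=4: +0.091868+0.175087i × -0.147176+0.043913i = -0.021210-0.021734i  (running Σ = +0.115012+0.000000i)
Accumulated sum +0.115012+0.000000i; after 4π/(2l+1) scaling, +0.160588+0.000000i ⇒ P_4 = 0.160588

0.160588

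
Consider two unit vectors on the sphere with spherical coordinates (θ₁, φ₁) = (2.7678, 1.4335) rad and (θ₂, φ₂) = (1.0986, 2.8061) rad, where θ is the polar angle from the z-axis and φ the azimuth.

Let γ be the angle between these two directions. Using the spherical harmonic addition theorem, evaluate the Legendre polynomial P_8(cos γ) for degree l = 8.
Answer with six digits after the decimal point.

-0.283005

Addition theorem: P_8(cos γ) = (4π/17) Σ_m Y*_{lm}(Ω₁) Y_{lm}(Ω₂), m = −8…8:
  term(m=-8) = -0.00000 + 0.00003j   from Y*(Ω₁)=0.00007 - 0.00015j, Y(Ω₂)=-0.18296 + 0.09011j
  term(m=-7) = 0.00068 - 0.00013j   from Y*(Ω₁)=0.00136 + 0.00095j, Y(Ω₂)=0.29233 - 0.29689j
  term(m=-6) = -0.00157 - 0.00392j   from Y*(Ω₁)=-0.00727 + 0.00786j, Y(Ω₂)=-0.16901 + 0.35699j
  term(m=-5) = -0.00088 + 0.00058j   from Y*(Ω₁)=-0.03115 - 0.03801j, Y(Ω₂)=0.00228 - 0.02127j
  term(m=-4) = -0.03914 - 0.03973j   from Y*(Ω₁)=0.13998 - 0.08567j, Y(Ω₂)=-0.07708 - 0.33096j
  term(m=-3) = -0.04311 + 0.06375j   from Y*(Ω₁)=0.15469 + 0.35408j, Y(Ω₂)=0.10652 + 0.16828j
  term(m=-2) = -0.13111 - 0.05488j   from Y*(Ω₁)=-0.54968 + 0.15485j, Y(Ω₂)=0.19493 + 0.15474j
  term(m=-1) = -0.01606 + 0.07996j   from Y*(Ω₁)=-0.04392 - 0.31787j, Y(Ω₂)=-0.23999 - 0.08368j
  term(m=+0) = 0.07953 + 0.00000j   from Y*(Ω₁)=-0.37026 + 0.00000j, Y(Ω₂)=-0.21481 + 0.00000j
  term(m=+1) = -0.01606 - 0.07996j   from Y*(Ω₁)=0.04392 - 0.31787j, Y(Ω₂)=0.23999 - 0.08368j
  term(m=+2) = -0.13111 + 0.05488j   from Y*(Ω₁)=-0.54968 - 0.15485j, Y(Ω₂)=0.19493 - 0.15474j
  term(m=+3) = -0.04311 - 0.06375j   from Y*(Ω₁)=-0.15469 + 0.35408j, Y(Ω₂)=-0.10652 + 0.16828j
  term(m=+4) = -0.03914 + 0.03973j   from Y*(Ω₁)=0.13998 + 0.08567j, Y(Ω₂)=-0.07708 + 0.33096j
  term(m=+5) = -0.00088 - 0.00058j   from Y*(Ω₁)=0.03115 - 0.03801j, Y(Ω₂)=-0.00228 - 0.02127j
  term(m=+6) = -0.00157 + 0.00392j   from Y*(Ω₁)=-0.00727 - 0.00786j, Y(Ω₂)=-0.16901 - 0.35699j
  term(m=+7) = 0.00068 + 0.00013j   from Y*(Ω₁)=-0.00136 + 0.00095j, Y(Ω₂)=-0.29233 - 0.29689j
  term(m=+8) = -0.00000 - 0.00003j   from Y*(Ω₁)=0.00007 + 0.00015j, Y(Ω₂)=-0.18296 - 0.09011j
Total Σ_m = -0.38285 + 0.00000j. Multiply by 0.739198: -0.28301 + 0.00000j. P_8(cos γ) = -0.283005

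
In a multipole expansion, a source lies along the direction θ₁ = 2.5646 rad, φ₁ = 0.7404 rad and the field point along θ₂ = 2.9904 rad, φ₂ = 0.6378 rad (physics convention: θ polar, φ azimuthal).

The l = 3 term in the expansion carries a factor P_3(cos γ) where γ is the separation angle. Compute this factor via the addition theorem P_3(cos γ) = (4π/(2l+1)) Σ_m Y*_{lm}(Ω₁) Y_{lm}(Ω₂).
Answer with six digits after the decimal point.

0.520231

Expand P_3 via completeness: Σ_{m} conj(Y_{3,m}) at Ω₁ times Y_{3,m} at Ω₂ —
  term(m=-3) = (0.000092, 0.000029)   from Y*(Ω₁)=(-0.041010, 0.053901), Y(Ω₂)=(-0.000479, -0.001343)
  term(m=-2) = (0.005719, 0.001190)   from Y*(Ω₁)=(-0.022908, -0.253853), Y(Ω₂)=(-0.006668, 0.021928)
  term(m=-1) = (0.083345, 0.008581)   from Y*(Ω₁)=(0.326932, 0.298758), Y(Ω₂)=(0.151993, -0.112646)
  term(m=+0) = (0.111477, 0.000000)   from Y*(Ω₁)=(-0.160170, -0.000000), Y(Ω₂)=(-0.695993, 0.000000)
  term(m=+1) = (0.083345, -0.008581)   from Y*(Ω₁)=(-0.326932, 0.298758), Y(Ω₂)=(-0.151993, -0.112646)
  term(m=+2) = (0.005719, -0.001190)   from Y*(Ω₁)=(-0.022908, 0.253853), Y(Ω₂)=(-0.006668, -0.021928)
  term(m=+3) = (0.000092, -0.000029)   from Y*(Ω₁)=(0.041010, 0.053901), Y(Ω₂)=(0.000479, -0.001343)
Total Σ_m = (0.289790, 0.000000). Multiply by 1.795196: (0.520231, 0.000000). P_3(cos γ) = 0.520231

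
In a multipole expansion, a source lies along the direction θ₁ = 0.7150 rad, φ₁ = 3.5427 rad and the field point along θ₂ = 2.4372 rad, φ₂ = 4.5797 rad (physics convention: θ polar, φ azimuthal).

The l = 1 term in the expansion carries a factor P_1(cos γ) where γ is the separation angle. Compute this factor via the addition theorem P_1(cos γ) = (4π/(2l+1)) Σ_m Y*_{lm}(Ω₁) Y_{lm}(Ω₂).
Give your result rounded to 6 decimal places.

Addition theorem: P_1(cos γ) = (4π/3) Σ_m Y*_{lm}(Ω₁) Y_{lm}(Ω₂), m = −1…1:
  m=-1: -0.20853 - 0.08844j × -0.02960 + 0.22177j = 0.02579 - 0.04363j  (running Σ = 0.02579 - 0.04363j)
  m=0: 0.36894 + 0.00000j × -0.37232 + 0.00000j = -0.13736 + 0.00000j  (running Σ = -0.11158 - 0.04363j)
  m=1: 0.20853 - 0.08844j × 0.02960 + 0.22177j = 0.02579 + 0.04363j  (running Σ = -0.08579 + 0.00000j)
Accumulated sum -0.08579 + 0.00000j; after 4π/(2l+1) scaling, -0.35937 + 0.00000j ⇒ P_1 = -0.359367

-0.359367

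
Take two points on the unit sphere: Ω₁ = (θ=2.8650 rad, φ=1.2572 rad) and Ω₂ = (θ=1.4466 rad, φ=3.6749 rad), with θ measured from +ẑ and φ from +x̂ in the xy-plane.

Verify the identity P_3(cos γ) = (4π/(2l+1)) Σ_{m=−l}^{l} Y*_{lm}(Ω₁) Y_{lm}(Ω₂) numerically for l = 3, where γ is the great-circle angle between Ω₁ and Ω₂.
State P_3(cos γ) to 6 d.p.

0.399674

Addition theorem: P_3(cos γ) = (4π/7) Σ_m Y*_{lm}(Ω₁) Y_{lm}(Ω₂), m = −3…3:
  term(m=-3) = 0.00196 - 0.00286j   from Y*(Ω₁)=-0.00687 - 0.00501j, Y(Ω₂)=0.01187 + 0.40748j
  term(m=-2) = -0.00112 - 0.00907j   from Y*(Ω₁)=0.05936 - 0.04303j, Y(Ω₂)=0.06022 - 0.10915j
  term(m=-1) = 0.07101 + 0.06277j   from Y*(Ω₁)=0.09875 + 0.30450j, Y(Ω₂)=0.25497 - 0.15052j
  term(m=+0) = 0.07894 + 0.00000j   from Y*(Ω₁)=-0.58413 + 0.00000j, Y(Ω₂)=-0.13514 + 0.00000j
  term(m=+1) = 0.07101 - 0.06277j   from Y*(Ω₁)=-0.09875 + 0.30450j, Y(Ω₂)=-0.25497 - 0.15052j
  term(m=+2) = -0.00112 + 0.00907j   from Y*(Ω₁)=0.05936 + 0.04303j, Y(Ω₂)=0.06022 + 0.10915j
  term(m=+3) = 0.00196 + 0.00286j   from Y*(Ω₁)=0.00687 - 0.00501j, Y(Ω₂)=-0.01187 + 0.40748j
Σ over m = 0.22264 - 0.00000j; ×(4π/7) → 0.39967 - 0.00000j. Real part: 0.399674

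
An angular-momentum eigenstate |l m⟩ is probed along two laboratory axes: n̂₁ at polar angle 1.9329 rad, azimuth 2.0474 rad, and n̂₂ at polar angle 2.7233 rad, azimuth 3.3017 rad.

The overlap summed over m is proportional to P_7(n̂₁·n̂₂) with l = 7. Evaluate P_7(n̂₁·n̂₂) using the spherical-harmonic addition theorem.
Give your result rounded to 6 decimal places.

Addition theorem: P_7(cos γ) = (4π/15) Σ_m Y*_{lm}(Ω₁) Y_{lm}(Ω₂), m = −7…7:
  m=-7: -0.060486+0.306836i × -0.000397+0.000822i = -0.000228-0.000171i  (running Σ = -0.000228-0.000171i)
  m=-6: -0.425763+0.123339i × -0.004401+0.006294i = +0.001097-0.003223i  (running Σ = +0.000869-0.003394i)
  m=-5: -0.113966-0.120250i × -0.027845+0.028701i = +0.006625+0.000077i  (running Σ = +0.007494-0.003317i)
  m=-4: -0.089619+0.256925i × -0.114988+0.085690i = -0.011711-0.037223i  (running Σ = -0.004217-0.040540i)
  m=-3: -0.271453+0.038527i × -0.312970+0.163064i = +0.078674-0.056322i  (running Σ = +0.074457-0.096861i)
  m=-2: +0.096781+0.136259i × -0.511702+0.169695i = -0.072646-0.053301i  (running Σ = +0.001812-0.150162i)
  m=-1: -0.136843+0.265044i × -0.316466+0.051106i = +0.029761-0.090871i  (running Σ = +0.031573-0.241033i)
  m=0: +0.133922-0.000000i × +0.336659+0.000000i = +0.045086+0.000000i  (running Σ = +0.076659-0.241033i)
  m=1: +0.136843+0.265044i × +0.316466+0.051106i = +0.029761+0.090871i  (running Σ = +0.106419-0.150162i)
  m=2: +0.096781-0.136259i × -0.511702-0.169695i = -0.072646+0.053301i  (running Σ = +0.033774-0.096861i)
  m=3: +0.271453+0.038527i × +0.312970+0.163064i = +0.078674+0.056322i  (running Σ = +0.112448-0.040540i)
  m=4: -0.089619-0.256925i × -0.114988-0.085690i = -0.011711+0.037223i  (running Σ = +0.100737-0.003317i)
  m=5: +0.113966-0.120250i × +0.027845+0.028701i = +0.006625-0.000077i  (running Σ = +0.107362-0.003394i)
  m=6: -0.425763-0.123339i × -0.004401-0.006294i = +0.001097+0.003223i  (running Σ = +0.108459-0.000171i)
  m=7: +0.060486+0.306836i × +0.000397+0.000822i = -0.000228+0.000171i  (running Σ = +0.108231+0.000000i)
Σ over m = +0.108231+0.000000i; ×(4π/15) → +0.090671+0.000000i. Real part: 0.090671

0.090671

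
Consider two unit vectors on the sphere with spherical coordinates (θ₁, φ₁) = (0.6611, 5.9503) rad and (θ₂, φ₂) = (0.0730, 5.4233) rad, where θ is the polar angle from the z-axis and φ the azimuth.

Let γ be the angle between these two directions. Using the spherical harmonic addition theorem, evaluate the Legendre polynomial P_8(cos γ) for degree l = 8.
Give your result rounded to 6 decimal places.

Expand P_8 via completeness: Σ_{m} conj(Y_{8,m}) at Ω₁ times Y_{8,m} at Ω₂ —
  [-8]  conj(Y_{8,-8})(Ω₁) = -0.009240-0.004793i ; Y_{8,-8}(Ω₂) = +0.000000+0.000000i ; Δ = -0.000000-0.000000i
  [-7]  conj(Y_{8,-7})(Ω₁) = -0.036854-0.038822i ; Y_{8,-7}(Ω₂) = +0.000000-0.000000i ; Δ = -0.000000-0.000000i
  [-6]  conj(Y_{8,-6})(Ω₁) = -0.069622-0.153214i ; Y_{8,-6}(Ω₂) = +0.000000-0.000001i ; Δ = -0.000000-0.000000i
  [-5]  conj(Y_{8,-5})(Ω₁) = -0.033224-0.353803i ; Y_{8,-5}(Ω₂) = -0.000008-0.000018i ; Δ = -0.000006+0.000003i
  [-4]  conj(Y_{8,-4})(Ω₁) = +0.114289-0.468536i ; Y_{8,-4}(Ω₂) = -0.000361-0.000111i ; Δ = -0.000093+0.000156i
  [-3]  conj(Y_{8,-3})(Ω₁) = +0.167576-0.260214i ; Y_{8,-3}(Ω₂) = -0.004497+0.002832i ; Δ = -0.000017+0.001645i
  [-2]  conj(Y_{8,-2})(Ω₁) = -0.130526+0.102514i ; Y_{8,-2}(Ω₂) = -0.007913+0.052723i ; Δ = -0.004372-0.007693i
  [-1]  conj(Y_{8,-1})(Ω₁) = -0.380441+0.131538i ; Y_{8,-1}(Ω₂) = +0.224063+0.260201i ; Δ = -0.119469-0.069518i
  [+0]  conj(Y_{8,0})(Ω₁) = +0.041675-0.000000i ; Y_{8,0}(Ω₂) = +1.054162+0.000000i ; Δ = +0.043932+0.000000i
  [+1]  conj(Y_{8,1})(Ω₁) = +0.380441+0.131538i ; Y_{8,1}(Ω₂) = -0.224063+0.260201i ; Δ = -0.119469+0.069518i
  [+2]  conj(Y_{8,2})(Ω₁) = -0.130526-0.102514i ; Y_{8,2}(Ω₂) = -0.007913-0.052723i ; Δ = -0.004372+0.007693i
  [+3]  conj(Y_{8,3})(Ω₁) = -0.167576-0.260214i ; Y_{8,3}(Ω₂) = +0.004497+0.002832i ; Δ = -0.000017-0.001645i
  [+4]  conj(Y_{8,4})(Ω₁) = +0.114289+0.468536i ; Y_{8,4}(Ω₂) = -0.000361+0.000111i ; Δ = -0.000093-0.000156i
  [+5]  conj(Y_{8,5})(Ω₁) = +0.033224-0.353803i ; Y_{8,5}(Ω₂) = +0.000008-0.000018i ; Δ = -0.000006-0.000003i
  [+6]  conj(Y_{8,6})(Ω₁) = -0.069622+0.153214i ; Y_{8,6}(Ω₂) = +0.000000+0.000001i ; Δ = -0.000000+0.000000i
  [+7]  conj(Y_{8,7})(Ω₁) = +0.036854-0.038822i ; Y_{8,7}(Ω₂) = -0.000000-0.000000i ; Δ = -0.000000+0.000000i
  [+8]  conj(Y_{8,8})(Ω₁) = -0.009240+0.004793i ; Y_{8,8}(Ω₂) = +0.000000-0.000000i ; Δ = -0.000000+0.000000i
Σ over m = -0.203983+0.000000i; ×(4π/17) → -0.150784+0.000000i. Real part: -0.150784

-0.150784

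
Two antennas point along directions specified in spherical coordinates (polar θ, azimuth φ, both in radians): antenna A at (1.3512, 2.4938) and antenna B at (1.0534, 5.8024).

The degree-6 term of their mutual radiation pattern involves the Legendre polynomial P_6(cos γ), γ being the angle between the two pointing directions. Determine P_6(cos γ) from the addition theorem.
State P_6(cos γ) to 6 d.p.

-0.217299

Term-by-term m-sum for l=6 (normalisation 4π/13 = 0.966644):
  m=-6: (-0.306872, 0.283121) × (-0.201364, 0.052895) = (0.046817, -0.073242)  (running Σ = (0.046817, -0.073242))
  m=-5: (0.321290, -0.031383) × (-0.303748, 0.276052) = (-0.088928, 0.098225)  (running Σ = (-0.042110, 0.024983))
  m=-4: (0.131892, 0.080940) × (-0.118801, 0.323104) = (-0.041821, 0.032999)  (running Σ = (-0.083932, 0.057982))
  m=-3: (-0.118996, -0.304465) × (-0.008368, -0.064792) = (-0.018731, 0.010258)  (running Σ = (-0.102663, 0.068240))
  m=-2: (0.018562, -0.065733) × (-0.201105, -0.288212) = (-0.022678, 0.007870)  (running Σ = (-0.125341, 0.076109))
  m=-1: (-0.254982, 0.192952) × (-0.057203, -0.029838) = (0.020343, -0.003429)  (running Σ = (-0.104998, 0.072680))
  m=0: (-0.044633, -0.000000) × (0.331637, 0.000000) = (-0.014802, -0.000000)  (running Σ = (-0.119800, 0.072680))
  m=1: (0.254982, 0.192952) × (0.057203, -0.029838) = (0.020343, 0.003429)  (running Σ = (-0.099457, 0.076109))
  m=2: (0.018562, 0.065733) × (-0.201105, 0.288212) = (-0.022678, -0.007870)  (running Σ = (-0.122135, 0.068240))
  m=3: (0.118996, -0.304465) × (0.008368, -0.064792) = (-0.018731, -0.010258)  (running Σ = (-0.140866, 0.057982))
  m=4: (0.131892, -0.080940) × (-0.118801, -0.323104) = (-0.041821, -0.032999)  (running Σ = (-0.182687, 0.024983))
  m=5: (-0.321290, -0.031383) × (0.303748, 0.276052) = (-0.088928, -0.098225)  (running Σ = (-0.271615, -0.073242))
  m=6: (-0.306872, -0.283121) × (-0.201364, -0.052895) = (0.046817, 0.073242)  (running Σ = (-0.224797, 0.000000))
Accumulated sum (-0.224797, 0.000000); after 4π/(2l+1) scaling, (-0.217299, 0.000000) ⇒ P_6 = -0.217299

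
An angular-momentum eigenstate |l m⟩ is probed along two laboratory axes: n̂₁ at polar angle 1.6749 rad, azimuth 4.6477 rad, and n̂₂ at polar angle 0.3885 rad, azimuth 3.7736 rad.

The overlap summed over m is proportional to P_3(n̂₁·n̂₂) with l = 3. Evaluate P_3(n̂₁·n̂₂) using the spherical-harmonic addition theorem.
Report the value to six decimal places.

Addition theorem: P_3(cos γ) = (4π/7) Σ_m Y*_{lm}(Ω₁) Y_{lm}(Ω₂), m = −3…3:
  m=-3: (0.079162, 0.402778) × (0.007246, 0.021489) = (-0.008082, 0.004620)  (running Σ = (-0.008082, 0.004620))
  m=-2: (0.104176, -0.013554) × (0.040985, -0.129380) = (0.002516, -0.014034)  (running Σ = (-0.005566, -0.009414))
  m=-1: (0.019657, 0.303440) × (-0.324232, 0.237401) = (-0.078410, -0.093718)  (running Σ = (-0.083976, -0.103132))
  m=0: (0.114243, -0.000000) × (0.442950, 0.000000) = (0.050604, 0.000000)  (running Σ = (-0.033372, -0.103132))
  m=1: (-0.019657, 0.303440) × (0.324232, 0.237401) = (-0.078410, 0.093718)  (running Σ = (-0.111782, -0.009414))
  m=2: (0.104176, 0.013554) × (0.040985, 0.129380) = (0.002516, 0.014034)  (running Σ = (-0.109266, 0.004620))
  m=3: (-0.079162, 0.402778) × (-0.007246, 0.021489) = (-0.008082, -0.004620)  (running Σ = (-0.117348, -0.000000))
Σ over m = (-0.117348, -0.000000); ×(4π/7) → (-0.210662, -0.000000). Real part: -0.210662

-0.210662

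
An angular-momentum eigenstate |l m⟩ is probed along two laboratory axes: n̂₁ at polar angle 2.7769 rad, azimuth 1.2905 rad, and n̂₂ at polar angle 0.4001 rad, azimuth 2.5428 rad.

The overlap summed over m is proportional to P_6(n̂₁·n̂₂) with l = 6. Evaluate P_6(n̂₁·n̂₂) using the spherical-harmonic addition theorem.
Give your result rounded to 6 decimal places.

Addition theorem: P_6(cos γ) = (4π/13) Σ_m Y*_{lm}(Ω₁) Y_{lm}(Ω₂), m = −6…6:
  m=-6: Y*=0.00011 + 0.00099j  Y=-0.00152 - 0.00074j  product 0.00000 - 0.00000j
  m=-5: Y*=-0.00889 - 0.00152j  Y=0.01367 - 0.00203j  product -0.00012 - 0.00000j
  m=-4: Y*=0.02158 - 0.04472j  Y=-0.05023 + 0.04646j  product 0.00099 + 0.00325j
  m=-3: Y*=0.13582 + 0.12152j  Y=0.05021 - 0.21878j  product 0.03341 - 0.02361j
  m=-2: Y*=-0.36591 + 0.22971j  Y=0.17075 + 0.43607j  product -0.16265 - 0.12034j
  m=-1: Y*=-0.15017 - 0.52166j  Y=-0.40259 - 0.27472j  product -0.08285 + 0.25127j
  m=+0: Y*=0.01718 + 0.00000j  Y=-0.10136 + 0.00000j  product -0.00174 + 0.00000j
  m=+1: Y*=0.15017 - 0.52166j  Y=0.40259 - 0.27472j  product -0.08285 - 0.25127j
  m=+2: Y*=-0.36591 - 0.22971j  Y=0.17075 - 0.43607j  product -0.16265 + 0.12034j
  m=+3: Y*=-0.13582 + 0.12152j  Y=-0.05021 - 0.21878j  product 0.03341 + 0.02361j
  m=+4: Y*=0.02158 + 0.04472j  Y=-0.05023 - 0.04646j  product 0.00099 - 0.00325j
  m=+5: Y*=0.00889 - 0.00152j  Y=-0.01367 - 0.00203j  product -0.00012 + 0.00000j
  m=+6: Y*=0.00011 - 0.00099j  Y=-0.00152 + 0.00074j  product 0.00000 + 0.00000j
Accumulated sum -0.42419 + 0.00000j; after 4π/(2l+1) scaling, -0.41004 + 0.00000j ⇒ P_6 = -0.410039

-0.410039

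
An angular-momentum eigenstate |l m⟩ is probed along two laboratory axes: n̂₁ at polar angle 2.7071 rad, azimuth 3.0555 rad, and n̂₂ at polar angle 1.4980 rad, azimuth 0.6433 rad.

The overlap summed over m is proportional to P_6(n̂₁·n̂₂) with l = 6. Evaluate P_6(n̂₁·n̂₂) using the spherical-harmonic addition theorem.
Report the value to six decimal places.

Expand P_6 via completeness: Σ_{m} conj(Y_{6,m}) at Ω₁ times Y_{6,m} at Ω₂ —
  m=-6: Y*=+0.002337-0.001328i  Y=-0.358014+0.312869i  product -0.000421+0.001206i
  m=-5: Y*=+0.018233-0.008372i  Y=-0.119774+0.008989i  product -0.002109+0.001167i
  m=-4: Y*=+0.084896-0.030449i  Y=+0.280199+0.178964i  product +0.029237+0.006662i
  m=-3: Y*=+0.257837-0.068115i  Y=+0.048593+0.129450i  product +0.021346+0.030067i
  m=-2: Y*=+0.485047-0.084353i  Y=+0.082272-0.281653i  product +0.016147-0.143555i
  m=-1: Y*=+0.416421-0.035940i  Y=+0.115783-0.086801i  product +0.045095-0.040307i
  m=+0: Y*=-0.202513-0.000000i  Y=-0.283095+0.000000i  product +0.057330+0.000000i
  m=+1: Y*=-0.416421-0.035940i  Y=-0.115783-0.086801i  product +0.045095+0.040307i
  m=+2: Y*=+0.485047+0.084353i  Y=+0.082272+0.281653i  product +0.016147+0.143555i
  m=+3: Y*=-0.257837-0.068115i  Y=-0.048593+0.129450i  product +0.021346-0.030067i
  m=+4: Y*=+0.084896+0.030449i  Y=+0.280199-0.178964i  product +0.029237-0.006662i
  m=+5: Y*=-0.018233-0.008372i  Y=+0.119774+0.008989i  product -0.002109-0.001167i
  m=+6: Y*=+0.002337+0.001328i  Y=-0.358014-0.312869i  product -0.000421-0.001206i
Σ over m = +0.275922-0.000000i; ×(4π/13) → +0.266718-0.000000i. Real part: 0.266718

0.266718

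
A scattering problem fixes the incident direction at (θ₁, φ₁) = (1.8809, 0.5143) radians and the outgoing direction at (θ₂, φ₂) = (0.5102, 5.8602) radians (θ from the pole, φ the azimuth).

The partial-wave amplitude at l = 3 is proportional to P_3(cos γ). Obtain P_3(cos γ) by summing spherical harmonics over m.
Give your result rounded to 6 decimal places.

-0.013513

Summing Y*_{l m}(θ₁,φ₁)·Y_{l m}(θ₂,φ₂) over m ∈ [−3, 3]; prefactor 4π/(2·3+1) = 1.795196:
  m=-3: 0.01005 + 0.36018j × 0.01445 + 0.04640j = -0.01657 + 0.00567j  (running Σ = -0.01657 + 0.00567j)
  m=-2: -0.14594 - 0.24226j × 0.14102 + 0.15922j = 0.01799 - 0.05740j  (running Σ = 0.00143 - 0.05173j)
  m=-1: -0.14319 - 0.08091j × 0.40405 + 0.18189j = -0.04314 - 0.05874j  (running Σ = -0.04171 - 0.11047j)
  m=0: 0.28861 + 0.00000j × 0.26298 + 0.00000j = 0.07590 + 0.00000j  (running Σ = 0.03419 - 0.11047j)
  m=1: 0.14319 - 0.08091j × -0.40405 + 0.18189j = -0.04314 + 0.05874j  (running Σ = -0.00896 - 0.05173j)
  m=2: -0.14594 + 0.24226j × 0.14102 - 0.15922j = 0.01799 + 0.05740j  (running Σ = 0.00904 + 0.00567j)
  m=3: -0.01005 + 0.36018j × -0.01445 + 0.04640j = -0.01657 - 0.00567j  (running Σ = -0.00753 + 0.00000j)
Accumulated sum -0.00753 + 0.00000j; after 4π/(2l+1) scaling, -0.01351 + 0.00000j ⇒ P_3 = -0.013513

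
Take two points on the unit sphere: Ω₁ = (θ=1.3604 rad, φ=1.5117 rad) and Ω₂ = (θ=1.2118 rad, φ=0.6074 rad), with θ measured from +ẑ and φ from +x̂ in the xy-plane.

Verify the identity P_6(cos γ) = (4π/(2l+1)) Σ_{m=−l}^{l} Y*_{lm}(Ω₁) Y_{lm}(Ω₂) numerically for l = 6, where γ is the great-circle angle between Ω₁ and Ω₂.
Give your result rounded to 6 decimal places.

0.066285

Addition theorem: P_6(cos γ) = (4π/13) Σ_m Y*_{lm}(Ω₁) Y_{lm}(Ω₂), m = −6…6:
  [-6]  conj(Y_{6,-6})(Ω₁) = -0.396301+0.146721i ; Y_{6,-6}(Ω₂) = -0.285097+0.156790i ; Δ = +0.089980-0.103966i
  [-5]  conj(Y_{6,-5})(Ω₁) = +0.091036+0.299075i ; Y_{6,-5}(Ω₂) = -0.420643-0.044157i ; Δ = -0.025087-0.129824i
  [-4]  conj(Y_{6,-4})(Ω₁) = -0.165042+0.039757i ; Y_{6,-4}(Ω₂) = -0.074257-0.064084i ; Δ = +0.014803+0.007624i
  [-3]  conj(Y_{6,-3})(Ω₁) = +0.056553+0.315641i ; Y_{6,-3}(Ω₂) = +0.076728+0.298740i ; Δ = -0.089955+0.041113i
  [-2]  conj(Y_{6,-2})(Ω₁) = -0.085888+0.010199i ; Y_{6,-2}(Ω₂) = -0.071546+0.192411i ; Δ = +0.004183-0.017255i
  [-1]  conj(Y_{6,-1})(Ω₁) = +0.018657+0.315342i ; Y_{6,-1}(Ω₂) = +0.200264-0.139195i ; Δ = +0.047630+0.060555i
  [+0]  conj(Y_{6,0})(Ω₁) = -0.063588-0.000000i ; Y_{6,0}(Ω₂) = +0.228579+0.000000i ; Δ = -0.014535-0.000000i
  [+1]  conj(Y_{6,1})(Ω₁) = -0.018657+0.315342i ; Y_{6,1}(Ω₂) = -0.200264-0.139195i ; Δ = +0.047630-0.060555i
  [+2]  conj(Y_{6,2})(Ω₁) = -0.085888-0.010199i ; Y_{6,2}(Ω₂) = -0.071546-0.192411i ; Δ = +0.004183+0.017255i
  [+3]  conj(Y_{6,3})(Ω₁) = -0.056553+0.315641i ; Y_{6,3}(Ω₂) = -0.076728+0.298740i ; Δ = -0.089955-0.041113i
  [+4]  conj(Y_{6,4})(Ω₁) = -0.165042-0.039757i ; Y_{6,4}(Ω₂) = -0.074257+0.064084i ; Δ = +0.014803-0.007624i
  [+5]  conj(Y_{6,5})(Ω₁) = -0.091036+0.299075i ; Y_{6,5}(Ω₂) = +0.420643-0.044157i ; Δ = -0.025087+0.129824i
  [+6]  conj(Y_{6,6})(Ω₁) = -0.396301-0.146721i ; Y_{6,6}(Ω₂) = -0.285097-0.156790i ; Δ = +0.089980+0.103966i
Σ over m = +0.068572+0.000000i; ×(4π/13) → +0.066285+0.000000i. Real part: 0.066285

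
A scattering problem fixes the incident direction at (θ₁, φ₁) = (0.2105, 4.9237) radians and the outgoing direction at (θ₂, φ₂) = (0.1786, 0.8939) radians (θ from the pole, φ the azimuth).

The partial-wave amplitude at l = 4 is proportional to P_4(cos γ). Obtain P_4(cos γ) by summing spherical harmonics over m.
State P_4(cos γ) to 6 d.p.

0.469479

Expand P_4 via completeness: Σ_{m} conj(Y_{4,m}) at Ω₁ times Y_{4,m} at Ω₂ —
  m=-4: Y*=(0.000560, 0.000631)  Y=(-0.000400, 0.000185)  product (-0.000000, -0.000000)
  m=-3: Y*=(-0.006614, 0.008997)  Y=(-0.006189, -0.003065)  product (0.000069, -0.000035)
  m=-2: Y*=(-0.075850, -0.034111)  Y=(-0.013136, -0.059582)  product (-0.001036, 0.004967)
  m=-1: Y*=(0.074906, -0.349189)  Y=(0.195780, -0.243647)  product (-0.070414, -0.086615)
  m=+0: Y*=(0.668600, -0.000000)  Y=(0.716428, 0.000000)  product (0.479003, 0.000000)
  m=+1: Y*=(-0.074906, -0.349189)  Y=(-0.195780, -0.243647)  product (-0.070414, 0.086615)
  m=+2: Y*=(-0.075850, 0.034111)  Y=(-0.013136, 0.059582)  product (-0.001036, -0.004967)
  m=+3: Y*=(0.006614, 0.008997)  Y=(0.006189, -0.003065)  product (0.000069, 0.000035)
  m=+4: Y*=(0.000560, -0.000631)  Y=(-0.000400, -0.000185)  product (-0.000000, 0.000000)
Σ over m = (0.336240, 0.000000); ×(4π/9) → (0.469479, 0.000000). Real part: 0.469479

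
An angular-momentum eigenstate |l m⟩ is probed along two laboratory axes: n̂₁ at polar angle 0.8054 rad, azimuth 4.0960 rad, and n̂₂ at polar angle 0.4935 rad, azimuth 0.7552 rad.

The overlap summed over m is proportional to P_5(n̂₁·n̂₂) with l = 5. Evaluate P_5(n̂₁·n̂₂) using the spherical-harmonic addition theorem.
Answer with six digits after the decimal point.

0.346073

Term-by-term m-sum for l=5 (normalisation 4π/11 = 1.142397):
  term(m=-5) = -0.000545-0.000841i   from Y*(Ω₁)=-0.005395+0.090338i, Y(Ω₂)=-0.008917+0.006562i
  term(m=-4) = +0.012510+0.012799i   from Y*(Ω₁)=-0.214483-0.172042i, Y(Ω₂)=-0.064616-0.007843i
  term(m=-3) = -0.078299-0.053295i   from Y*(Ω₁)=+0.414095-0.118345i, Y(Ω₂)=-0.140804-0.168942i
  term(m=-2) = +0.110036+0.046317i   from Y*(Ω₁)=-0.089091+0.253454i, Y(Ω₂)=+0.026823-0.443575i
  term(m=-1) = +0.084005+0.016959i   from Y*(Ω₁)=+0.117704+0.166138i, Y(Ω₂)=+0.306477-0.288504i
  term(m=+0) = +0.047523+0.000000i   from Y*(Ω₁)=-0.330977-0.000000i, Y(Ω₂)=-0.143584+0.000000i
  term(m=+1) = +0.084005-0.016959i   from Y*(Ω₁)=-0.117704+0.166138i, Y(Ω₂)=-0.306477-0.288504i
  term(m=+2) = +0.110036-0.046317i   from Y*(Ω₁)=-0.089091-0.253454i, Y(Ω₂)=+0.026823+0.443575i
  term(m=+3) = -0.078299+0.053295i   from Y*(Ω₁)=-0.414095-0.118345i, Y(Ω₂)=+0.140804-0.168942i
  term(m=+4) = +0.012510-0.012799i   from Y*(Ω₁)=-0.214483+0.172042i, Y(Ω₂)=-0.064616+0.007843i
  term(m=+5) = -0.000545+0.000841i   from Y*(Ω₁)=+0.005395+0.090338i, Y(Ω₂)=+0.008917+0.006562i
Total Σ_m = +0.302936-0.000000i. Multiply by 1.142397: +0.346073-0.000000i. P_5(cos γ) = 0.346073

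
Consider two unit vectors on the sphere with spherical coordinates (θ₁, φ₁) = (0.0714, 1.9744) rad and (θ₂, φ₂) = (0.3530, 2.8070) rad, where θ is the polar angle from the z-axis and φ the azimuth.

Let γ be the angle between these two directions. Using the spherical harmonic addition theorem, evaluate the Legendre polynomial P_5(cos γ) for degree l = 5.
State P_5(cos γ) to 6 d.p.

0.399133

Addition theorem: P_5(cos γ) = (4π/11) Σ_m Y*_{lm}(Ω₁) Y_{lm}(Ω₂), m = −5…5:
  m=-5: -0.00000 - 0.00000j × 0.00023 - 0.00228j = -0.00000 + 0.00000j  (running Σ = -0.00000 + 0.00000j)
  m=-4: -0.00000 + 0.00004j × 0.00453 + 0.01914j = -0.00000 + 0.00000j  (running Σ = -0.00000 + 0.00000j)
  m=-3: 0.00094 - 0.00035j × -0.05316 - 0.08349j = -0.00008 - 0.00006j  (running Σ = -0.00008 - 0.00006j)
  m=-2: -0.01181 - 0.01233j × 0.24470 + 0.19354j = -0.00050 - 0.00530j  (running Σ = -0.00058 - 0.00536j)
  m=-1: -0.07051 + 0.16512j × -0.51806 - 0.18011j = 0.06627 - 0.07284j  (running Σ = 0.06569 - 0.07820j)
  m=0: 0.90016 + 0.00000j × 0.24218 + 0.00000j = 0.21800 + 0.00000j  (running Σ = 0.28369 - 0.07820j)
  m=1: 0.07051 + 0.16512j × 0.51806 - 0.18011j = 0.06627 + 0.07284j  (running Σ = 0.34996 - 0.00536j)
  m=2: -0.01181 + 0.01233j × 0.24470 - 0.19354j = -0.00050 + 0.00530j  (running Σ = 0.34946 - 0.00006j)
  m=3: -0.00094 - 0.00035j × 0.05316 - 0.08349j = -0.00008 + 0.00006j  (running Σ = 0.34938 + 0.00000j)
  m=4: -0.00000 - 0.00004j × 0.00453 - 0.01914j = -0.00000 - 0.00000j  (running Σ = 0.34938 + 0.00000j)
  m=5: 0.00000 - 0.00000j × -0.00023 - 0.00228j = -0.00000 - 0.00000j  (running Σ = 0.34938 + 0.00000j)
Σ over m = 0.34938 + 0.00000j; ×(4π/11) → 0.39913 + 0.00000j. Real part: 0.399133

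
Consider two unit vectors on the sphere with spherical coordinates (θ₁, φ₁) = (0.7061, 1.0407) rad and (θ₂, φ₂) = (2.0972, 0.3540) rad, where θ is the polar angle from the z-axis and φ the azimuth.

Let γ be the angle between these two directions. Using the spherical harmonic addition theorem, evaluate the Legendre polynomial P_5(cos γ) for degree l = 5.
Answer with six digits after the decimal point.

Term-by-term m-sum for l=5 (normalisation 4π/11 = 1.142397):
  m=-5: +0.025178-0.047077i × -0.044380-0.219833i = -0.011466-0.003446i  (running Σ = -0.011466-0.003446i)
  m=-4: -0.103408-0.168818i × -0.063539+0.407184i = +0.075310-0.031379i  (running Σ = +0.063844-0.034825i)
  m=-3: -0.397880+0.007757i × +0.138540-0.248377i = -0.053196+0.099899i  (running Σ = +0.010648+0.065074i)
  m=-2: -0.195528+0.349062i × +0.117362-0.100469i = +0.012122+0.060611i  (running Σ = +0.022771+0.125685i)
  m=-1: -0.006965-0.011885i × -0.310634+0.114800i = +0.003528+0.002892i  (running Σ = +0.026299+0.128577i)
  m=0: -0.392427-0.000000i × -0.078984+0.000000i = +0.030995+0.000000i  (running Σ = +0.057294+0.128577i)
  m=1: +0.006965-0.011885i × +0.310634+0.114800i = +0.003528-0.002892i  (running Σ = +0.060822+0.125685i)
  m=2: -0.195528-0.349062i × +0.117362+0.100469i = +0.012122-0.060611i  (running Σ = +0.072945+0.065074i)
  m=3: +0.397880+0.007757i × -0.138540-0.248377i = -0.053196-0.099899i  (running Σ = +0.019749-0.034825i)
  m=4: -0.103408+0.168818i × -0.063539-0.407184i = +0.075310+0.031379i  (running Σ = +0.095059-0.003446i)
  m=5: -0.025178-0.047077i × +0.044380-0.219833i = -0.011466+0.003446i  (running Σ = +0.083593+0.000000i)
Σ over m = +0.083593+0.000000i; ×(4π/11) → +0.095496+0.000000i. Real part: 0.095496

0.095496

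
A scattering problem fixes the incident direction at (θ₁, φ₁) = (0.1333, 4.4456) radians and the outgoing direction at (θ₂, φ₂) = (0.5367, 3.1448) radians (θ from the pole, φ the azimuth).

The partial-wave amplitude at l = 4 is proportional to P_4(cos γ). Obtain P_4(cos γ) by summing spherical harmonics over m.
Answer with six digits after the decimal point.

Expand P_4 via completeness: Σ_{m} conj(Y_{4,m}) at Ω₁ times Y_{4,m} at Ω₂ —
  m=-4: Y*=0.00007 - 0.00012j  Y=0.03024 - 0.00039j  product 0.00000 - 0.00000j
  m=-3: Y*=0.00209 + 0.00203j  Y=-0.14378 + 0.00138j  product -0.00030 - 0.00029j
  m=-2: Y*=-0.02990 + 0.01766j  Y=0.36468 - 0.00234j  product -0.01086 + 0.00651j
  m=-1: Y*=-0.06369 - 0.23302j  Y=-0.45110 + 0.00145j  product 0.02907 + 0.10502j
  m=+0: Y*=0.77270 + 0.00000j  Y=-0.00689 + 0.00000j  product -0.00532 + 0.00000j
  m=+1: Y*=0.06369 - 0.23302j  Y=0.45110 + 0.00145j  product 0.02907 - 0.10502j
  m=+2: Y*=-0.02990 - 0.01766j  Y=0.36468 + 0.00234j  product -0.01086 - 0.00651j
  m=+3: Y*=-0.00209 + 0.00203j  Y=0.14378 + 0.00138j  product -0.00030 + 0.00029j
  m=+4: Y*=0.00007 + 0.00012j  Y=0.03024 + 0.00039j  product 0.00000 + 0.00000j
Total Σ_m = 0.03048 - 0.00000j. Multiply by 1.396263: 0.04256 - 0.00000j. P_4(cos γ) = 0.042563

0.042563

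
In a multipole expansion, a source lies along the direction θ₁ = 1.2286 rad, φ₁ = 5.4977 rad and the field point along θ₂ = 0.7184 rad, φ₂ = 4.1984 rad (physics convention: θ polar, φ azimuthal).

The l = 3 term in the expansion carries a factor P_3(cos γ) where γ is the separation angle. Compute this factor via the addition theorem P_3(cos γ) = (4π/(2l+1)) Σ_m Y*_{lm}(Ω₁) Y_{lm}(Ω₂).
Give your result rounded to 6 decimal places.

Summing Y*_{l m}(θ₁,φ₁)·Y_{l m}(θ₂,φ₂) over m ∈ [−3, 3]; prefactor 4π/(2·3+1) = 1.795196:
  m=-3: (-0.246688, -0.246559) × (0.118912, -0.003429) = (-0.030180, -0.028473)  (running Σ = (-0.030180, -0.028473))
  m=-2: (-0.000053, -0.304320) × (-0.172172, -0.285399) = (-0.086844, 0.052411)  (running Σ = (-0.117023, 0.023938))
  m=-1: (-0.094068, 0.094084) × (-0.191799, 0.339704) = (-0.013919, -0.050000)  (running Σ = (-0.130942, -0.026063))
  m=0: (-0.305167, -0.000000) × (-0.046641, 0.000000) = (0.014233, 0.000000)  (running Σ = (-0.116709, -0.026063))
  m=1: (0.094068, 0.094084) × (0.191799, 0.339704) = (-0.013919, 0.050000)  (running Σ = (-0.130627, 0.023938))
  m=2: (-0.000053, 0.304320) × (-0.172172, 0.285399) = (-0.086844, -0.052411)  (running Σ = (-0.217471, -0.028473))
  m=3: (0.246688, -0.246559) × (-0.118912, -0.003429) = (-0.030180, 0.028473)  (running Σ = (-0.247651, 0.000000))
Σ over m = (-0.247651, 0.000000); ×(4π/7) → (-0.444581, 0.000000). Real part: -0.444581

-0.444581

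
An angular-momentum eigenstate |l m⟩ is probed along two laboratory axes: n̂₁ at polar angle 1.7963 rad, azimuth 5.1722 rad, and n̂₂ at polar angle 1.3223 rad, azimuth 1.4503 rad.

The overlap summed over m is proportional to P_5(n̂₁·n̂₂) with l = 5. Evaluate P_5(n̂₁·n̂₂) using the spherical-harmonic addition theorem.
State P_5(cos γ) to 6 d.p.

Term-by-term m-sum for l=5 (normalisation 4π/11 = 1.142397):
  [-5]  conj(Y_{5,-5})(Ω₁) = 0.30471 + 0.27174j ; Y_{5,-5}(Ω₂) = 0.22503 - 0.32718j ; Δ = 0.15748 - 0.03855j
  [-4]  conj(Y_{5,-4})(Ω₁) = 0.07856 - 0.28557j ; Y_{5,-4}(Ω₂) = 0.28233 + 0.14770j ; Δ = 0.06436 - 0.06902j
  [-3]  conj(Y_{5,-3})(Ω₁) = 0.17298 - 0.03351j ; Y_{5,-3}(Ω₂) = 0.05076 - 0.13425j ; Δ = 0.00428 - 0.02492j
  [-2]  conj(Y_{5,-2})(Ω₁) = -0.18548 - 0.24339j ; Y_{5,-2}(Ω₂) = 0.31128 + 0.07650j ; Δ = -0.03912 - 0.08995j
  [-1]  conj(Y_{5,-1})(Ω₁) = 0.04884 - 0.09863j ; Y_{5,-1}(Ω₂) = 0.00858 - 0.07088j ; Δ = -0.00657 - 0.00431j
  [+0]  conj(Y_{5,0})(Ω₁) = -0.30485 + 0.00000j ; Y_{5,0}(Ω₂) = 0.31629 + 0.00000j ; Δ = -0.09642 + 0.00000j
  [+1]  conj(Y_{5,1})(Ω₁) = -0.04884 - 0.09863j ; Y_{5,1}(Ω₂) = -0.00858 - 0.07088j ; Δ = -0.00657 + 0.00431j
  [+2]  conj(Y_{5,2})(Ω₁) = -0.18548 + 0.24339j ; Y_{5,2}(Ω₂) = 0.31128 - 0.07650j ; Δ = -0.03912 + 0.08995j
  [+3]  conj(Y_{5,3})(Ω₁) = -0.17298 - 0.03351j ; Y_{5,3}(Ω₂) = -0.05076 - 0.13425j ; Δ = 0.00428 + 0.02492j
  [+4]  conj(Y_{5,4})(Ω₁) = 0.07856 + 0.28557j ; Y_{5,4}(Ω₂) = 0.28233 - 0.14770j ; Δ = 0.06436 + 0.06902j
  [+5]  conj(Y_{5,5})(Ω₁) = -0.30471 + 0.27174j ; Y_{5,5}(Ω₂) = -0.22503 - 0.32718j ; Δ = 0.15748 + 0.03855j
Accumulated sum 0.26444 + 0.00000j; after 4π/(2l+1) scaling, 0.30209 + 0.00000j ⇒ P_5 = 0.302093

0.302093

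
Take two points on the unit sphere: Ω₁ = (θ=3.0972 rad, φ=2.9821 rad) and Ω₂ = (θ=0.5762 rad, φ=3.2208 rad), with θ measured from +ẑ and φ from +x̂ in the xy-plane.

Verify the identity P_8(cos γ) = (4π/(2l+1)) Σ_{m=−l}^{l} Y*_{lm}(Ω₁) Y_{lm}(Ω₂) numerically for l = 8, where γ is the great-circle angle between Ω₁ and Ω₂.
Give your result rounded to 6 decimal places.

-0.089683

Summing Y*_{l m}(θ₁,φ₁)·Y_{l m}(θ₂,φ₂) over m ∈ [−8, 8]; prefactor 4π/(2·8+1) = 0.739198:
  m=-8: +0.000000-0.000000i × +0.003225-0.002370i = -0.000000-0.000000i  (running Σ = -0.000000-0.000000i)
  m=-7: +0.000000-0.000000i × -0.020949+0.012972i = +0.000000+0.000000i  (running Σ = +0.000000+0.000000i)
  m=-6: +0.000000-0.000000i × +0.083590-0.043014i = +0.000000-0.000000i  (running Σ = +0.000000-0.000000i)
  m=-5: +0.000001-0.000001i × -0.227953+0.095314i = -0.000000+0.000000i  (running Σ = -0.000000+0.000000i)
  m=-4: +0.000042-0.000031i × +0.420804-0.137971i = +0.000013-0.000019i  (running Σ = +0.000013-0.000018i)
  m=-3: +0.001076-0.000558i × -0.460581+0.111552i = -0.000433+0.000377i  (running Σ = -0.000420+0.000359i)
  m=-2: +0.019094-0.006306i × +0.114968-0.018367i = +0.002079-0.001076i  (running Σ = +0.001659-0.000717i)
  m=-1: +0.212503-0.034183i × +0.373317-0.029631i = +0.078318-0.019058i  (running Σ = +0.079977-0.019775i)
  m=0: +1.122209-0.000000i × -0.250647+0.000000i = -0.281279+0.000000i  (running Σ = -0.201302-0.019775i)
  m=1: -0.212503-0.034183i × -0.373317-0.029631i = +0.078318+0.019058i  (running Σ = -0.122984-0.000717i)
  m=2: +0.019094+0.006306i × +0.114968+0.018367i = +0.002079+0.001076i  (running Σ = -0.120904+0.000359i)
  m=3: -0.001076-0.000558i × +0.460581+0.111552i = -0.000433-0.000377i  (running Σ = -0.121338-0.000018i)
  m=4: +0.000042+0.000031i × +0.420804+0.137971i = +0.000013+0.000019i  (running Σ = -0.121324+0.000000i)
  m=5: -0.000001-0.000001i × +0.227953+0.095314i = -0.000000-0.000000i  (running Σ = -0.121324-0.000000i)
  m=6: +0.000000+0.000000i × +0.083590+0.043014i = +0.000000+0.000000i  (running Σ = -0.121324+0.000000i)
  m=7: -0.000000-0.000000i × +0.020949+0.012972i = +0.000000-0.000000i  (running Σ = -0.121324-0.000000i)
  m=8: +0.000000+0.000000i × +0.003225+0.002370i = -0.000000+0.000000i  (running Σ = -0.121324+0.000000i)
Σ over m = -0.121324+0.000000i; ×(4π/17) → -0.089683+0.000000i. Real part: -0.089683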